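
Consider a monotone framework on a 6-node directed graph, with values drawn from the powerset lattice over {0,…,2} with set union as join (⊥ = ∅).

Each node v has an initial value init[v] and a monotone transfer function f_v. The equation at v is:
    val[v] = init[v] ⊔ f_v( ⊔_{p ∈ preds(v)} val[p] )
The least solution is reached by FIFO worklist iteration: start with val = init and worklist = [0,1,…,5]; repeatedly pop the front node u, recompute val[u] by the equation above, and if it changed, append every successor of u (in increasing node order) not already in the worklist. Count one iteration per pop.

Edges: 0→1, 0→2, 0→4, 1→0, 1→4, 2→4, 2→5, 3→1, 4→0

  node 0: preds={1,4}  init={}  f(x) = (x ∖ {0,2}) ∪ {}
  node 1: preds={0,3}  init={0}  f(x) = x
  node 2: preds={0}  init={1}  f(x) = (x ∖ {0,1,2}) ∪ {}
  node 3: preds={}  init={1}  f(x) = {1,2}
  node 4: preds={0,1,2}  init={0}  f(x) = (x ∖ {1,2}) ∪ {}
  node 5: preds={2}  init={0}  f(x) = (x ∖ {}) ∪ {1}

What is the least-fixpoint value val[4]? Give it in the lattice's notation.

{0}

Trace (11 dequeues):
  [1] u=0 | in {0} | out {} | ==
  [2] u=1 | in {1} | out {0,1} | prev {0} | push {0}
  [3] u=2 | in {} | out {1} | ==
  [4] u=3 | in {} | out {1,2} | prev {1} | push {1}
  [5] u=4 | in {0,1} | out {0} | ==
  [6] u=5 | in {1} | out {0,1} | prev {0} | push {}
  [7] u=0 | in {0,1} | out {1} | prev {} | push {2,4}
  [8] u=1 | in {1,2} | out {0,1,2} | prev {0,1} | push {0}
  [9] u=2 | in {1} | out {1} | ==
  [10] u=4 | in {0,1,2} | out {0} | ==
  [11] u=0 | in {0,1,2} | out {1} | ==

Converged values:
  [0] {1}
  [1] {0,1,2}
  [2] {1}
  [3] {1,2}
  [4] {0}
  [5] {0,1}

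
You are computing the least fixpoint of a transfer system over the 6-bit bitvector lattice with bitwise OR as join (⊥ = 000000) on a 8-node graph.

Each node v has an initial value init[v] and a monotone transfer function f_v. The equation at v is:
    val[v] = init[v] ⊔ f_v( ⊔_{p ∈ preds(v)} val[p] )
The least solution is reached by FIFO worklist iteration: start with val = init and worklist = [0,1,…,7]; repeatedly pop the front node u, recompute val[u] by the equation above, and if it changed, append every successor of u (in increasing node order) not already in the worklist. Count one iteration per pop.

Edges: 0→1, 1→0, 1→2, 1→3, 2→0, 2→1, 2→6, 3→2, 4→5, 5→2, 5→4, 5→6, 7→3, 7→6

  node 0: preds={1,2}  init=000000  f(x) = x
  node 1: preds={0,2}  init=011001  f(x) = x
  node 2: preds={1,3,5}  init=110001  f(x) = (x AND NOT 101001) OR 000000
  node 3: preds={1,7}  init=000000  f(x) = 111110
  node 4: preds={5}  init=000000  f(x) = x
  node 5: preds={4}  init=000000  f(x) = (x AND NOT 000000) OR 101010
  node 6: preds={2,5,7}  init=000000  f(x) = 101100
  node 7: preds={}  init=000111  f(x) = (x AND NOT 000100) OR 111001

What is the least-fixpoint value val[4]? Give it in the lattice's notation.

Trace (19 dequeues):
  [1] u=0 | in 111001 | out 111001 | prev 000000 | push {}
  [2] u=1 | in 111001 | out 111001 | prev 011001 | push {0}
  [3] u=2 | in 111001 | out 110001 | ==
  [4] u=3 | in 111111 | out 111110 | prev 000000 | push {2}
  [5] u=4 | in 000000 | out 000000 | ==
  [6] u=5 | in 000000 | out 101010 | prev 000000 | push {4}
  [7] u=6 | in 111111 | out 101100 | prev 000000 | push {}
  [8] u=7 | in 000000 | out 111111 | prev 000111 | push {3,6}
  [9] u=0 | in 111001 | out 111001 | ==
  [10] u=2 | in 111111 | out 110111 | prev 110001 | push {0,1}
  [11] u=4 | in 101010 | out 101010 | prev 000000 | push {5}
  [12] u=3 | in 111111 | out 111110 | ==
  [13] u=6 | in 111111 | out 101100 | ==
  [14] u=0 | in 111111 | out 111111 | prev 111001 | push {}
  [15] u=1 | in 111111 | out 111111 | prev 111001 | push {0,2,3}
  [16] u=5 | in 101010 | out 101010 | ==
  [17] u=0 | in 111111 | out 111111 | ==
  [18] u=2 | in 111111 | out 110111 | ==
  [19] u=3 | in 111111 | out 111110 | ==

Converged values:
  [0] 111111
  [1] 111111
  [2] 110111
  [3] 111110
  [4] 101010
  [5] 101010
  [6] 101100
  [7] 111111

101010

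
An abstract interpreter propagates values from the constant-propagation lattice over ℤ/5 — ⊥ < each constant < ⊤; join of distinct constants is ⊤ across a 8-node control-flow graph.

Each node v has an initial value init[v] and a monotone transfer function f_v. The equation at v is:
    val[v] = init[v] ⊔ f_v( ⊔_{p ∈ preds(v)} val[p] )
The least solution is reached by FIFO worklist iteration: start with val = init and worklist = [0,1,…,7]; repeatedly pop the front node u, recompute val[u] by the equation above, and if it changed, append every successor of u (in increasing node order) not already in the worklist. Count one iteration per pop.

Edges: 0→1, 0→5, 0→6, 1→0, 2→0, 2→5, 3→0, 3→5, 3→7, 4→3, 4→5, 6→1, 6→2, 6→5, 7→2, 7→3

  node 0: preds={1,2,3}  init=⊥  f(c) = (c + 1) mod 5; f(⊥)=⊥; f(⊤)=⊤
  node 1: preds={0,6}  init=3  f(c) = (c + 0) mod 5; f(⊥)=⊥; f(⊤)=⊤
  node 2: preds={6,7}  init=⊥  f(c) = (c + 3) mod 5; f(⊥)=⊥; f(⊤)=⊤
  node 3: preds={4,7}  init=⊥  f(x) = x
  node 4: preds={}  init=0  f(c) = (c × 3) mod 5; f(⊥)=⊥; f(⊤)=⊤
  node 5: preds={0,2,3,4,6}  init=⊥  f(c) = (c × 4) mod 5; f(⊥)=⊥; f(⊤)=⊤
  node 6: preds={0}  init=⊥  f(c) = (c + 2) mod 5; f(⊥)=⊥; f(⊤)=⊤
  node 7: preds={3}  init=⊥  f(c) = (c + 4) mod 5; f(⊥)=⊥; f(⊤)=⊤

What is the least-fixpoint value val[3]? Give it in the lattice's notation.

Trace (20 dequeues):
  [1] u=0 | in 3 | out 4 | prev ⊥ | push {}
  [2] u=1 | in 4 | out ⊤ | prev 3 | push {0}
  [3] u=2 | in ⊥ | out ⊥ | ==
  [4] u=3 | in 0 | out 0 | prev ⊥ | push {}
  [5] u=4 | in ⊥ | out 0 | ==
  [6] u=5 | in ⊤ | out ⊤ | prev ⊥ | push {}
  [7] u=6 | in 4 | out 1 | prev ⊥ | push {1,2,5}
  [8] u=7 | in 0 | out 4 | prev ⊥ | push {3}
  [9] u=0 | in ⊤ | out ⊤ | prev 4 | push {6}
  [10] u=1 | in ⊤ | out ⊤ | ==
  [11] u=2 | in ⊤ | out ⊤ | prev ⊥ | push {0}
  [12] u=5 | in ⊤ | out ⊤ | ==
  [13] u=3 | in ⊤ | out ⊤ | prev 0 | push {5,7}
  [14] u=6 | in ⊤ | out ⊤ | prev 1 | push {1,2}
  [15] u=0 | in ⊤ | out ⊤ | ==
  [16] u=5 | in ⊤ | out ⊤ | ==
  [17] u=7 | in ⊤ | out ⊤ | prev 4 | push {3}
  [18] u=1 | in ⊤ | out ⊤ | ==
  [19] u=2 | in ⊤ | out ⊤ | ==
  [20] u=3 | in ⊤ | out ⊤ | ==

Converged values:
  [0] ⊤
  [1] ⊤
  [2] ⊤
  [3] ⊤
  [4] 0
  [5] ⊤
  [6] ⊤
  [7] ⊤

⊤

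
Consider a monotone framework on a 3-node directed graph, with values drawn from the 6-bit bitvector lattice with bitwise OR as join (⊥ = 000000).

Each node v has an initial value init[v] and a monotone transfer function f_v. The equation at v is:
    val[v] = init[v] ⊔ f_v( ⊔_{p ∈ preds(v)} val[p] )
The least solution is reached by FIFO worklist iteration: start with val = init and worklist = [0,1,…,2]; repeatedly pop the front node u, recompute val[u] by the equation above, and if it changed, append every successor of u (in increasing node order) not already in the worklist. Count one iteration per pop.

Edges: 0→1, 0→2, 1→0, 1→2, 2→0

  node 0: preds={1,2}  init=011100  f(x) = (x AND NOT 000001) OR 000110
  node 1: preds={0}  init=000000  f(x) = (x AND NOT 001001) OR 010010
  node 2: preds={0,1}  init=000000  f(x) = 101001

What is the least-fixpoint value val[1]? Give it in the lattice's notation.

110110

Trace (7 dequeues):
  [1] u=0 | in 000000 | out 011110 | prev 011100 | push {}
  [2] u=1 | in 011110 | out 010110 | prev 000000 | push {0}
  [3] u=2 | in 011110 | out 101001 | prev 000000 | push {}
  [4] u=0 | in 111111 | out 111110 | prev 011110 | push {1,2}
  [5] u=1 | in 111110 | out 110110 | prev 010110 | push {0}
  [6] u=2 | in 111110 | out 101001 | ==
  [7] u=0 | in 111111 | out 111110 | ==

Converged values:
  [0] 111110
  [1] 110110
  [2] 101001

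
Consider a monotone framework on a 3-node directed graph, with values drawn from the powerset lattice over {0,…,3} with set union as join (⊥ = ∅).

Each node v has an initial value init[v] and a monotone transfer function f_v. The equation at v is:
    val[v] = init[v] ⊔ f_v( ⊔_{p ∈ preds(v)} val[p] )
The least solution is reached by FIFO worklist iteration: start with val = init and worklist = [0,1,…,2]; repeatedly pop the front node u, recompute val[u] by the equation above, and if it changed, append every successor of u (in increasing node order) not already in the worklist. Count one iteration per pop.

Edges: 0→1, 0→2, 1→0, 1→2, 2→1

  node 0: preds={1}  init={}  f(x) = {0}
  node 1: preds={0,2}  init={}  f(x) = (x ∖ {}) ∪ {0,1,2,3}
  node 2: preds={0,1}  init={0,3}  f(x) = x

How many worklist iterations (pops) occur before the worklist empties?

Iteration log — 5 steps:
  step 1. node 0  ⊔preds={}  new={0}  old={}  +wl: 
  step 2. node 1  ⊔preds={0,3}  new={0,1,2,3}  old={}  +wl: 0
  step 3. node 2  ⊔preds={0,1,2,3}  new={0,1,2,3}  old={0,3}  +wl: 1
  step 4. node 0  ⊔preds={0,1,2,3}  new={0}  stable
  step 5. node 1  ⊔preds={0,1,2,3}  new={0,1,2,3}  stable

Least fixpoint reached:
  node 0: {0}
  node 1: {0,1,2,3}
  node 2: {0,1,2,3}

5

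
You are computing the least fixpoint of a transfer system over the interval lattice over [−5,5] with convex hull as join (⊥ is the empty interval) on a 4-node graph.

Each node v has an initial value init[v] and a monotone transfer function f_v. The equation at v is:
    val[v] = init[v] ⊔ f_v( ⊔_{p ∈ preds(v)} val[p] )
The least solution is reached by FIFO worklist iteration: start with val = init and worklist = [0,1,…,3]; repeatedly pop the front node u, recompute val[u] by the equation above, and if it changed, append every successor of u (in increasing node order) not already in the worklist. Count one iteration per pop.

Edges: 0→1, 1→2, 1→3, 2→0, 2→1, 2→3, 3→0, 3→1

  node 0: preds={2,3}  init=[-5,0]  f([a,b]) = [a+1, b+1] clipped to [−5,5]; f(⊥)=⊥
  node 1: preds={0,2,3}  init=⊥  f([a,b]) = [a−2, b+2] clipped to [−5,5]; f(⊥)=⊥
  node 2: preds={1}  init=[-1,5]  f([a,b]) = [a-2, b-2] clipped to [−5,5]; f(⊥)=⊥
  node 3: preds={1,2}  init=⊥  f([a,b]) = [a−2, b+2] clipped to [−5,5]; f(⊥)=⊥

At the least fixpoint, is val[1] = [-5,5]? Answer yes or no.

yes

Iteration log — 6 steps:
  step 1. node 0  ⊔preds=[-1,5]  new=[-5,5]  old=[-5,0]  +wl: 
  step 2. node 1  ⊔preds=[-5,5]  new=[-5,5]  old=⊥  +wl: 
  step 3. node 2  ⊔preds=[-5,5]  new=[-5,5]  old=[-1,5]  +wl: 0,1
  step 4. node 3  ⊔preds=[-5,5]  new=[-5,5]  old=⊥  +wl: 
  step 5. node 0  ⊔preds=[-5,5]  new=[-5,5]  stable
  step 6. node 1  ⊔preds=[-5,5]  new=[-5,5]  stable

Least fixpoint reached:
  node 0: [-5,5]
  node 1: [-5,5]
  node 2: [-5,5]
  node 3: [-5,5]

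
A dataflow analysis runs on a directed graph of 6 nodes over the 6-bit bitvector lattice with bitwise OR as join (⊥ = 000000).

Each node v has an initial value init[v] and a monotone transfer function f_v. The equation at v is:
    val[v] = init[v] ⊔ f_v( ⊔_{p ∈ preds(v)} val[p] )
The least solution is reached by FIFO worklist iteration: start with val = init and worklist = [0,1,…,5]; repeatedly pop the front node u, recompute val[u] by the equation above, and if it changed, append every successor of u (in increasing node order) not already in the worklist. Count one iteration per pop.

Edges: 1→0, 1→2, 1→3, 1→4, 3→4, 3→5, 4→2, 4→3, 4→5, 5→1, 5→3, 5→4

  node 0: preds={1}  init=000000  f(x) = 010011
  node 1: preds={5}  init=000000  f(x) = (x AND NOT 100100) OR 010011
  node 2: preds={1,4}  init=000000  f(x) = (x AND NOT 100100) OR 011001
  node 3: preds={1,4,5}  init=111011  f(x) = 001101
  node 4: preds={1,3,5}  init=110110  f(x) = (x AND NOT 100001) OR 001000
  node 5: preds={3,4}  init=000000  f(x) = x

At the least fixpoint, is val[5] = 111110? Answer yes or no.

no

Trace (14 dequeues):
  [1] u=0 | in 000000 | out 010011 | prev 000000 | push {}
  [2] u=1 | in 000000 | out 010011 | prev 000000 | push {0}
  [3] u=2 | in 110111 | out 011011 | prev 000000 | push {}
  [4] u=3 | in 110111 | out 111111 | prev 111011 | push {}
  [5] u=4 | in 111111 | out 111110 | prev 110110 | push {2,3}
  [6] u=5 | in 111111 | out 111111 | prev 000000 | push {1,4}
  [7] u=0 | in 010011 | out 010011 | ==
  [8] u=2 | in 111111 | out 011011 | ==
  [9] u=3 | in 111111 | out 111111 | ==
  [10] u=1 | in 111111 | out 011011 | prev 010011 | push {0,2,3}
  [11] u=4 | in 111111 | out 111110 | ==
  [12] u=0 | in 011011 | out 010011 | ==
  [13] u=2 | in 111111 | out 011011 | ==
  [14] u=3 | in 111111 | out 111111 | ==

Converged values:
  [0] 010011
  [1] 011011
  [2] 011011
  [3] 111111
  [4] 111110
  [5] 111111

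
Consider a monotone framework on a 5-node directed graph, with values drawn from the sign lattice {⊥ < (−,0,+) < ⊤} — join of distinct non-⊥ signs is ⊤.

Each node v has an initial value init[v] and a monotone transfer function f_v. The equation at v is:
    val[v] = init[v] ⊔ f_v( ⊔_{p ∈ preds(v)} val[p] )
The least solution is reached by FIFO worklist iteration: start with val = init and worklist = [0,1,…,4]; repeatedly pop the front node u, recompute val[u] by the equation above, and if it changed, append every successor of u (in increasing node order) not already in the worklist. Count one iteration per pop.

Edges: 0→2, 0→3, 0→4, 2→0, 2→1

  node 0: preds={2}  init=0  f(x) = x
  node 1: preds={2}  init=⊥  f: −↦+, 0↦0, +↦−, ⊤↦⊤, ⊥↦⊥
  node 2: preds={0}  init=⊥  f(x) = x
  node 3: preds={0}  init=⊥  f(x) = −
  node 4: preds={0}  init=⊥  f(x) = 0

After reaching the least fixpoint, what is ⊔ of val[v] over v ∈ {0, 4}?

0

Iteration log — 7 steps:
  step 1. node 0  ⊔preds=⊥  new=0  stable
  step 2. node 1  ⊔preds=⊥  new=⊥  stable
  step 3. node 2  ⊔preds=0  new=0  old=⊥  +wl: 0,1
  step 4. node 3  ⊔preds=0  new=−  old=⊥  +wl: 
  step 5. node 4  ⊔preds=0  new=0  old=⊥  +wl: 
  step 6. node 0  ⊔preds=0  new=0  stable
  step 7. node 1  ⊔preds=0  new=0  old=⊥  +wl: 

Least fixpoint reached:
  node 0: 0
  node 1: 0
  node 2: 0
  node 3: −
  node 4: 0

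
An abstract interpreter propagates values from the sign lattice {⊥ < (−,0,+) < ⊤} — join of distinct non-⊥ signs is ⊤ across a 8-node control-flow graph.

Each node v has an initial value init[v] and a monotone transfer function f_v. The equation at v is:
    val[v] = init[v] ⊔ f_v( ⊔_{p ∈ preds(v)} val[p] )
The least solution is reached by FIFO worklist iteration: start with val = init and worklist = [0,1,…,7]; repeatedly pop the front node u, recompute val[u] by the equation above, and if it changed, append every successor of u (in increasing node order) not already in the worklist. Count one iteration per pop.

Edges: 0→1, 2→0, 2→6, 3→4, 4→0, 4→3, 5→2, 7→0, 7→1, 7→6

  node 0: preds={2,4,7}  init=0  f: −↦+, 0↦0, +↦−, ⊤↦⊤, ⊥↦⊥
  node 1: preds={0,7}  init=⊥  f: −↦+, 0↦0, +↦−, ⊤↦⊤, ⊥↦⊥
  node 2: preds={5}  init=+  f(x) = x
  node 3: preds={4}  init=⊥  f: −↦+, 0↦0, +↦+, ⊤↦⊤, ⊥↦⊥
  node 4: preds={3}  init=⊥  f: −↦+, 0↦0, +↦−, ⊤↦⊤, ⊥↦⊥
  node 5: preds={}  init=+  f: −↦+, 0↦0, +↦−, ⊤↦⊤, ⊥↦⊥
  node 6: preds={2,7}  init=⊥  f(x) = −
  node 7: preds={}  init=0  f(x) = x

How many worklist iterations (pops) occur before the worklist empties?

8

Iteration log — 8 steps:
  step 1. node 0  ⊔preds=⊤  new=⊤  old=0  +wl: 
  step 2. node 1  ⊔preds=⊤  new=⊤  old=⊥  +wl: 
  step 3. node 2  ⊔preds=+  new=+  stable
  step 4. node 3  ⊔preds=⊥  new=⊥  stable
  step 5. node 4  ⊔preds=⊥  new=⊥  stable
  step 6. node 5  ⊔preds=⊥  new=+  stable
  step 7. node 6  ⊔preds=⊤  new=−  old=⊥  +wl: 
  step 8. node 7  ⊔preds=⊥  new=0  stable

Least fixpoint reached:
  node 0: ⊤
  node 1: ⊤
  node 2: +
  node 3: ⊥
  node 4: ⊥
  node 5: +
  node 6: −
  node 7: 0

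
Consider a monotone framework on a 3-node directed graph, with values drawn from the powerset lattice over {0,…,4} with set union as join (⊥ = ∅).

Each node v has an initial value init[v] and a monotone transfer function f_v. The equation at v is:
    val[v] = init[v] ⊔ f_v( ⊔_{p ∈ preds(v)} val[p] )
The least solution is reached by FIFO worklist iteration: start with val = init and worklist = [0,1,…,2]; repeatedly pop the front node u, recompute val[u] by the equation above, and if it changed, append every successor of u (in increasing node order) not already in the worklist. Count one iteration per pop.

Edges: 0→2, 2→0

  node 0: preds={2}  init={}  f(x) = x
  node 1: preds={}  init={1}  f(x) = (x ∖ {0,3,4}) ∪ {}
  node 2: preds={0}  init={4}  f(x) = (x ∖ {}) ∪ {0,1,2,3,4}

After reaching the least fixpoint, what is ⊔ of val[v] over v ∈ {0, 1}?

Worklist (5 pops):
  #1 pop 0: in={4} → {4} (was {}); enqueue []
  #2 pop 1: in={} → {1} (no change)
  #3 pop 2: in={4} → {0,1,2,3,4} (was {4}); enqueue [0]
  #4 pop 0: in={0,1,2,3,4} → {0,1,2,3,4} (was {4}); enqueue [2]
  #5 pop 2: in={0,1,2,3,4} → {0,1,2,3,4} (no change)

Fixpoint:
  val[0] = {0,1,2,3,4}
  val[1] = {1}
  val[2] = {0,1,2,3,4}

{0,1,2,3,4}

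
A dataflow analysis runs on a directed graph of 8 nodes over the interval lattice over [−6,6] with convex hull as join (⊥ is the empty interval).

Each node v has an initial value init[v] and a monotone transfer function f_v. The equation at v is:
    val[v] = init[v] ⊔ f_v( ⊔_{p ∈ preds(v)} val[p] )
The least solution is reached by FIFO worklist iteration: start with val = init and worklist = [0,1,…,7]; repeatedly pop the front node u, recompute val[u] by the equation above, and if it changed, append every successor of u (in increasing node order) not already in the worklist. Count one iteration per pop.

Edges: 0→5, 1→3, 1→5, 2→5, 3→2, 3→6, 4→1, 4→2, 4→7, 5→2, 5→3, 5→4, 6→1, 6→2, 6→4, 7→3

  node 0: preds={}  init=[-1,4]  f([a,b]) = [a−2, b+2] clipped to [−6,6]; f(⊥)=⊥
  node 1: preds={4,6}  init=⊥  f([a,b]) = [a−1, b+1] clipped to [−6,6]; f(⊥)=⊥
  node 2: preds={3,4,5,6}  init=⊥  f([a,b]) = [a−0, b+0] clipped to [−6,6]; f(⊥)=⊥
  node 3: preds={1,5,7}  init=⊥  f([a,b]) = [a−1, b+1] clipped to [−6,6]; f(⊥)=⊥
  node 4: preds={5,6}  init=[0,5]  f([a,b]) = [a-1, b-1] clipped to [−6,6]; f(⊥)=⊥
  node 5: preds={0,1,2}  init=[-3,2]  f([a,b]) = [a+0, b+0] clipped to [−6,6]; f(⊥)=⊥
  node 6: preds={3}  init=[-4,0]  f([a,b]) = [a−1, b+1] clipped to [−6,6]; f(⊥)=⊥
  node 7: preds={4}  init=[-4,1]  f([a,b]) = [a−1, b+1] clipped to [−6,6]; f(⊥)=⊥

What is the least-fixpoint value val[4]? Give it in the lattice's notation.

[-6,5]

Iteration log — 18 steps:
  step 1. node 0  ⊔preds=⊥  new=[-1,4]  stable
  step 2. node 1  ⊔preds=[-4,5]  new=[-5,6]  old=⊥  +wl: 
  step 3. node 2  ⊔preds=[-4,5]  new=[-4,5]  old=⊥  +wl: 
  step 4. node 3  ⊔preds=[-5,6]  new=[-6,6]  old=⊥  +wl: 2
  step 5. node 4  ⊔preds=[-4,2]  new=[-5,5]  old=[0,5]  +wl: 1
  step 6. node 5  ⊔preds=[-5,6]  new=[-5,6]  old=[-3,2]  +wl: 3,4
  step 7. node 6  ⊔preds=[-6,6]  new=[-6,6]  old=[-4,0]  +wl: 
  step 8. node 7  ⊔preds=[-5,5]  new=[-6,6]  old=[-4,1]  +wl: 
  step 9. node 2  ⊔preds=[-6,6]  new=[-6,6]  old=[-4,5]  +wl: 5
  step 10. node 1  ⊔preds=[-6,6]  new=[-6,6]  old=[-5,6]  +wl: 
  step 11. node 3  ⊔preds=[-6,6]  new=[-6,6]  stable
  step 12. node 4  ⊔preds=[-6,6]  new=[-6,5]  old=[-5,5]  +wl: 1,2,7
  step 13. node 5  ⊔preds=[-6,6]  new=[-6,6]  old=[-5,6]  +wl: 3,4
  step 14. node 1  ⊔preds=[-6,6]  new=[-6,6]  stable
  step 15. node 2  ⊔preds=[-6,6]  new=[-6,6]  stable
  step 16. node 7  ⊔preds=[-6,5]  new=[-6,6]  stable
  step 17. node 3  ⊔preds=[-6,6]  new=[-6,6]  stable
  step 18. node 4  ⊔preds=[-6,6]  new=[-6,5]  stable

Least fixpoint reached:
  node 0: [-1,4]
  node 1: [-6,6]
  node 2: [-6,6]
  node 3: [-6,6]
  node 4: [-6,5]
  node 5: [-6,6]
  node 6: [-6,6]
  node 7: [-6,6]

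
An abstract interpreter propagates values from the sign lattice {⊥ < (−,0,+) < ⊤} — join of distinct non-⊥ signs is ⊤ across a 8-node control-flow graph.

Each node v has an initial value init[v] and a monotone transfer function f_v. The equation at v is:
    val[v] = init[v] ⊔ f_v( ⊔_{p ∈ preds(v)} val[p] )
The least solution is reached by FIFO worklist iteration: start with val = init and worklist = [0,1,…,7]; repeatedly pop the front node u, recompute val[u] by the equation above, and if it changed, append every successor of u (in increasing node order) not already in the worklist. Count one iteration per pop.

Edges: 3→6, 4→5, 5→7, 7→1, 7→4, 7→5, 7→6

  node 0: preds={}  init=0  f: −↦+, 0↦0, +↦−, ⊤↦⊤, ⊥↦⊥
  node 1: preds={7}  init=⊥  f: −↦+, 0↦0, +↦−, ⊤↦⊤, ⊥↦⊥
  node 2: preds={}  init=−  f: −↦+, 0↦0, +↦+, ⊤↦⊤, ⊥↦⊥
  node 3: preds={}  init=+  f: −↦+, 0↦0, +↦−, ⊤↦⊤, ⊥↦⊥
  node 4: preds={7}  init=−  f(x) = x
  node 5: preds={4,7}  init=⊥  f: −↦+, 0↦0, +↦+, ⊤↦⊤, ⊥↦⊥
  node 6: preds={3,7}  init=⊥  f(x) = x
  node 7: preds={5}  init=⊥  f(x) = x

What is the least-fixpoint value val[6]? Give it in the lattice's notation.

⊤

Iteration log — 17 steps:
  step 1. node 0  ⊔preds=⊥  new=0  stable
  step 2. node 1  ⊔preds=⊥  new=⊥  stable
  step 3. node 2  ⊔preds=⊥  new=−  stable
  step 4. node 3  ⊔preds=⊥  new=+  stable
  step 5. node 4  ⊔preds=⊥  new=−  stable
  step 6. node 5  ⊔preds=−  new=+  old=⊥  +wl: 
  step 7. node 6  ⊔preds=+  new=+  old=⊥  +wl: 
  step 8. node 7  ⊔preds=+  new=+  old=⊥  +wl: 1,4,5,6
  step 9. node 1  ⊔preds=+  new=−  old=⊥  +wl: 
  step 10. node 4  ⊔preds=+  new=⊤  old=−  +wl: 
  step 11. node 5  ⊔preds=⊤  new=⊤  old=+  +wl: 7
  step 12. node 6  ⊔preds=+  new=+  stable
  step 13. node 7  ⊔preds=⊤  new=⊤  old=+  +wl: 1,4,5,6
  step 14. node 1  ⊔preds=⊤  new=⊤  old=−  +wl: 
  step 15. node 4  ⊔preds=⊤  new=⊤  stable
  step 16. node 5  ⊔preds=⊤  new=⊤  stable
  step 17. node 6  ⊔preds=⊤  new=⊤  old=+  +wl: 

Least fixpoint reached:
  node 0: 0
  node 1: ⊤
  node 2: −
  node 3: +
  node 4: ⊤
  node 5: ⊤
  node 6: ⊤
  node 7: ⊤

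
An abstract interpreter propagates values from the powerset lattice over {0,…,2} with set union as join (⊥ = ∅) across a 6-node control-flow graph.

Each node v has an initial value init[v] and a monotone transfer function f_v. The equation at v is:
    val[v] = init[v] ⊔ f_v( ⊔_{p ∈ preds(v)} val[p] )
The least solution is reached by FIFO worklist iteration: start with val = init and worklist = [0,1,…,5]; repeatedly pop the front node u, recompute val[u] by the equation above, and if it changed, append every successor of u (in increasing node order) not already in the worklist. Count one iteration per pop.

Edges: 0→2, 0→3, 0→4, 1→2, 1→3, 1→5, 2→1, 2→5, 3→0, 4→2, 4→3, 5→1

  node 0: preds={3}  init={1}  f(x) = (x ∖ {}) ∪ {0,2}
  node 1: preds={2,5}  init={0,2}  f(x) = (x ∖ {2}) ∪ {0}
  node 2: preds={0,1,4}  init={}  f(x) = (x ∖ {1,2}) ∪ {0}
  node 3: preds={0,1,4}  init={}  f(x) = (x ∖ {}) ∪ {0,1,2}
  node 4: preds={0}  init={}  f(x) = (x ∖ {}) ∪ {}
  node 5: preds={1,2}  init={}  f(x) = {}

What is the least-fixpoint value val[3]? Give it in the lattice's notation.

Worklist (10 pops):
  #1 pop 0: in={} → {0,1,2} (was {1}); enqueue []
  #2 pop 1: in={} → {0,2} (no change)
  #3 pop 2: in={0,1,2} → {0} (was {}); enqueue [1]
  #4 pop 3: in={0,1,2} → {0,1,2} (was {}); enqueue [0]
  #5 pop 4: in={0,1,2} → {0,1,2} (was {}); enqueue [2,3]
  #6 pop 5: in={0,2} → {} (no change)
  #7 pop 1: in={0} → {0,2} (no change)
  #8 pop 0: in={0,1,2} → {0,1,2} (no change)
  #9 pop 2: in={0,1,2} → {0} (no change)
  #10 pop 3: in={0,1,2} → {0,1,2} (no change)

Fixpoint:
  val[0] = {0,1,2}
  val[1] = {0,2}
  val[2] = {0}
  val[3] = {0,1,2}
  val[4] = {0,1,2}
  val[5] = {}

{0,1,2}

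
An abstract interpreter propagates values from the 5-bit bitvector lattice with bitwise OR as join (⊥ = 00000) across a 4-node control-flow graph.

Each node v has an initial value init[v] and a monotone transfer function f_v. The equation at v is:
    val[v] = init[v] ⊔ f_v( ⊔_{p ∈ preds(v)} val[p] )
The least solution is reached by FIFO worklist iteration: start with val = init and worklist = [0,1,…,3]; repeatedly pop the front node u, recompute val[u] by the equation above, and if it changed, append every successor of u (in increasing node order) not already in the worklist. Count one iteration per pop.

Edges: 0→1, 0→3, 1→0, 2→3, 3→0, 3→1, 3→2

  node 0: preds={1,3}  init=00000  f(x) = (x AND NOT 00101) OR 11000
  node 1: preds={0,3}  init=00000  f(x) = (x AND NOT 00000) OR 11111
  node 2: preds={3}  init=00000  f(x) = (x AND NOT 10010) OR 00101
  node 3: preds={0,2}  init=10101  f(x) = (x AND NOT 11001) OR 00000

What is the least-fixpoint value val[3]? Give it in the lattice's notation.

Iteration log — 10 steps:
  step 1. node 0  ⊔preds=10101  new=11000  old=00000  +wl: 
  step 2. node 1  ⊔preds=11101  new=11111  old=00000  +wl: 0
  step 3. node 2  ⊔preds=10101  new=00101  old=00000  +wl: 
  step 4. node 3  ⊔preds=11101  new=10101  stable
  step 5. node 0  ⊔preds=11111  new=11010  old=11000  +wl: 1,3
  step 6. node 1  ⊔preds=11111  new=11111  stable
  step 7. node 3  ⊔preds=11111  new=10111  old=10101  +wl: 0,1,2
  step 8. node 0  ⊔preds=11111  new=11010  stable
  step 9. node 1  ⊔preds=11111  new=11111  stable
  step 10. node 2  ⊔preds=10111  new=00101  stable

Least fixpoint reached:
  node 0: 11010
  node 1: 11111
  node 2: 00101
  node 3: 10111

10111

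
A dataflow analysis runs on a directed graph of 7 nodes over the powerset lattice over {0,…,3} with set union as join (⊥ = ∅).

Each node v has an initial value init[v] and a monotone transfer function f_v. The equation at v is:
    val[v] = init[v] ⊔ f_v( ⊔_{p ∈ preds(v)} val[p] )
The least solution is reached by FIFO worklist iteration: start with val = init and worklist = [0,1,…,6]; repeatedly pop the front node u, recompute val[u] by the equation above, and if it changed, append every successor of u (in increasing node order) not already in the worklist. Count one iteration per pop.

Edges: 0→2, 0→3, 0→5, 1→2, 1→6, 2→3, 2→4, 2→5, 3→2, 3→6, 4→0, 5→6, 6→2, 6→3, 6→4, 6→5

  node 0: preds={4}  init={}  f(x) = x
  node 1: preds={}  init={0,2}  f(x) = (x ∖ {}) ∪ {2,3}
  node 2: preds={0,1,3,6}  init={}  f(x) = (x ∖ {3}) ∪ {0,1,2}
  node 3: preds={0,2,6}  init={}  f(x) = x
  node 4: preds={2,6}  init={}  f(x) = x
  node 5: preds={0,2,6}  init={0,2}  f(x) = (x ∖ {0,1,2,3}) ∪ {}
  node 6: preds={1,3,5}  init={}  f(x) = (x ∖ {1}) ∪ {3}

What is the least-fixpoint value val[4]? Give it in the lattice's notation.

Worklist (18 pops):
  #1 pop 0: in={} → {} (no change)
  #2 pop 1: in={} → {0,2,3} (was {0,2}); enqueue []
  #3 pop 2: in={0,2,3} → {0,1,2} (was {}); enqueue []
  #4 pop 3: in={0,1,2} → {0,1,2} (was {}); enqueue [2]
  #5 pop 4: in={0,1,2} → {0,1,2} (was {}); enqueue [0]
  #6 pop 5: in={0,1,2} → {0,2} (no change)
  #7 pop 6: in={0,1,2,3} → {0,2,3} (was {}); enqueue [3,4,5]
  #8 pop 2: in={0,1,2,3} → {0,1,2} (no change)
  #9 pop 0: in={0,1,2} → {0,1,2} (was {}); enqueue [2]
  #10 pop 3: in={0,1,2,3} → {0,1,2,3} (was {0,1,2}); enqueue [6]
  #11 pop 4: in={0,1,2,3} → {0,1,2,3} (was {0,1,2}); enqueue [0]
  #12 pop 5: in={0,1,2,3} → {0,2} (no change)
  #13 pop 2: in={0,1,2,3} → {0,1,2} (no change)
  #14 pop 6: in={0,1,2,3} → {0,2,3} (no change)
  #15 pop 0: in={0,1,2,3} → {0,1,2,3} (was {0,1,2}); enqueue [2,3,5]
  #16 pop 2: in={0,1,2,3} → {0,1,2} (no change)
  #17 pop 3: in={0,1,2,3} → {0,1,2,3} (no change)
  #18 pop 5: in={0,1,2,3} → {0,2} (no change)

Fixpoint:
  val[0] = {0,1,2,3}
  val[1] = {0,2,3}
  val[2] = {0,1,2}
  val[3] = {0,1,2,3}
  val[4] = {0,1,2,3}
  val[5] = {0,2}
  val[6] = {0,2,3}

{0,1,2,3}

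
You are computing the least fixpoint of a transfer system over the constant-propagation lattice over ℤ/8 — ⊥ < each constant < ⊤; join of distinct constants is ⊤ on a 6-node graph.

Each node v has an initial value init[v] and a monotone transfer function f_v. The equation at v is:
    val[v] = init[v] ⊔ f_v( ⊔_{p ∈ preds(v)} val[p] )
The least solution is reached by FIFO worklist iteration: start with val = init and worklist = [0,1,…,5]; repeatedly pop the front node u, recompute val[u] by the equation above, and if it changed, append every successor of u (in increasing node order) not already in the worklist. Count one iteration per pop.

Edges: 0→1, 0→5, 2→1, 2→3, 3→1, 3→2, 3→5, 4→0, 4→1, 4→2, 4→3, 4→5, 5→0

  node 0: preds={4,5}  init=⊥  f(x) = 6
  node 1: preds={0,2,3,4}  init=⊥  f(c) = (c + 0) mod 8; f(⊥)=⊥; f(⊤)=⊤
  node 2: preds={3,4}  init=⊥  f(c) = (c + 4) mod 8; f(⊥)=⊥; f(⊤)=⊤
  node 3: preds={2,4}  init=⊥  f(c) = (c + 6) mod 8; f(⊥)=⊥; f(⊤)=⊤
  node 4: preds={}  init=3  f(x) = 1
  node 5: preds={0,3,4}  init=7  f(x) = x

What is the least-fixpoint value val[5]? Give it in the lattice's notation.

Iteration log — 11 steps:
  step 1. node 0  ⊔preds=⊤  new=6  old=⊥  +wl: 
  step 2. node 1  ⊔preds=⊤  new=⊤  old=⊥  +wl: 
  step 3. node 2  ⊔preds=3  new=7  old=⊥  +wl: 1
  step 4. node 3  ⊔preds=⊤  new=⊤  old=⊥  +wl: 2
  step 5. node 4  ⊔preds=⊥  new=⊤  old=3  +wl: 0,3
  step 6. node 5  ⊔preds=⊤  new=⊤  old=7  +wl: 
  step 7. node 1  ⊔preds=⊤  new=⊤  stable
  step 8. node 2  ⊔preds=⊤  new=⊤  old=7  +wl: 1
  step 9. node 0  ⊔preds=⊤  new=6  stable
  step 10. node 3  ⊔preds=⊤  new=⊤  stable
  step 11. node 1  ⊔preds=⊤  new=⊤  stable

Least fixpoint reached:
  node 0: 6
  node 1: ⊤
  node 2: ⊤
  node 3: ⊤
  node 4: ⊤
  node 5: ⊤

⊤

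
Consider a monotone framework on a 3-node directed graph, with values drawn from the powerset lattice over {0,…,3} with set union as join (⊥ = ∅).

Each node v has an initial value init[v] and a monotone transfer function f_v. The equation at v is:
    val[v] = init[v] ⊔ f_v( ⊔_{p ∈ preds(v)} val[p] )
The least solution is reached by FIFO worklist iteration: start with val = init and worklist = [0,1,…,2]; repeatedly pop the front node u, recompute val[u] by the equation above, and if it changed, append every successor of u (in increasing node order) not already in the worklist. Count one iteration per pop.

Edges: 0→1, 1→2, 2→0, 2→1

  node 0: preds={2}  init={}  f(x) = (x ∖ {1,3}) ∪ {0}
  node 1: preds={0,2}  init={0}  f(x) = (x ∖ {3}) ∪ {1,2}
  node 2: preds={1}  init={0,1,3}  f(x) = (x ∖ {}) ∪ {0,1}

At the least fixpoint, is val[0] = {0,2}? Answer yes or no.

Worklist (5 pops):
  #1 pop 0: in={0,1,3} → {0} (was {}); enqueue []
  #2 pop 1: in={0,1,3} → {0,1,2} (was {0}); enqueue []
  #3 pop 2: in={0,1,2} → {0,1,2,3} (was {0,1,3}); enqueue [0,1]
  #4 pop 0: in={0,1,2,3} → {0,2} (was {0}); enqueue []
  #5 pop 1: in={0,1,2,3} → {0,1,2} (no change)

Fixpoint:
  val[0] = {0,2}
  val[1] = {0,1,2}
  val[2] = {0,1,2,3}

yes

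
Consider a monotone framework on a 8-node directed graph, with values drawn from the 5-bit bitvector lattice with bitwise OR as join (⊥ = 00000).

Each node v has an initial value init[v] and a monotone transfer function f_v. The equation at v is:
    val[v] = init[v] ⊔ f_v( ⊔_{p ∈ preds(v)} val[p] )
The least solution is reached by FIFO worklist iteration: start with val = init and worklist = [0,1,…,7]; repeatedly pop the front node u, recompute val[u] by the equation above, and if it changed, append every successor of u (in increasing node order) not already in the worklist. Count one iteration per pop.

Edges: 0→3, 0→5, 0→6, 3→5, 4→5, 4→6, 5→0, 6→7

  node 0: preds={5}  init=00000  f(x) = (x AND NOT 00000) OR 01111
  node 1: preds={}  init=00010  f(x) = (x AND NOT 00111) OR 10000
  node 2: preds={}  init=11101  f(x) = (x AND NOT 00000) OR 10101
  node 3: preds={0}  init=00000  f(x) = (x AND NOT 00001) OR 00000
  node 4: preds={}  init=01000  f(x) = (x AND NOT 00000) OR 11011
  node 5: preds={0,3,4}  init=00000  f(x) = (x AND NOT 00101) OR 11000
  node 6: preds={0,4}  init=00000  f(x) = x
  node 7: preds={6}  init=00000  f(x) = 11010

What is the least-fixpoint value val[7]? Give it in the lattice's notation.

Worklist (12 pops):
  #1 pop 0: in=00000 → 01111 (was 00000); enqueue []
  #2 pop 1: in=00000 → 10010 (was 00010); enqueue []
  #3 pop 2: in=00000 → 11101 (no change)
  #4 pop 3: in=01111 → 01110 (was 00000); enqueue []
  #5 pop 4: in=00000 → 11011 (was 01000); enqueue []
  #6 pop 5: in=11111 → 11010 (was 00000); enqueue [0]
  #7 pop 6: in=11111 → 11111 (was 00000); enqueue []
  #8 pop 7: in=11111 → 11010 (was 00000); enqueue []
  #9 pop 0: in=11010 → 11111 (was 01111); enqueue [3,5,6]
  #10 pop 3: in=11111 → 11110 (was 01110); enqueue []
  #11 pop 5: in=11111 → 11010 (no change)
  #12 pop 6: in=11111 → 11111 (no change)

Fixpoint:
  val[0] = 11111
  val[1] = 10010
  val[2] = 11101
  val[3] = 11110
  val[4] = 11011
  val[5] = 11010
  val[6] = 11111
  val[7] = 11010

11010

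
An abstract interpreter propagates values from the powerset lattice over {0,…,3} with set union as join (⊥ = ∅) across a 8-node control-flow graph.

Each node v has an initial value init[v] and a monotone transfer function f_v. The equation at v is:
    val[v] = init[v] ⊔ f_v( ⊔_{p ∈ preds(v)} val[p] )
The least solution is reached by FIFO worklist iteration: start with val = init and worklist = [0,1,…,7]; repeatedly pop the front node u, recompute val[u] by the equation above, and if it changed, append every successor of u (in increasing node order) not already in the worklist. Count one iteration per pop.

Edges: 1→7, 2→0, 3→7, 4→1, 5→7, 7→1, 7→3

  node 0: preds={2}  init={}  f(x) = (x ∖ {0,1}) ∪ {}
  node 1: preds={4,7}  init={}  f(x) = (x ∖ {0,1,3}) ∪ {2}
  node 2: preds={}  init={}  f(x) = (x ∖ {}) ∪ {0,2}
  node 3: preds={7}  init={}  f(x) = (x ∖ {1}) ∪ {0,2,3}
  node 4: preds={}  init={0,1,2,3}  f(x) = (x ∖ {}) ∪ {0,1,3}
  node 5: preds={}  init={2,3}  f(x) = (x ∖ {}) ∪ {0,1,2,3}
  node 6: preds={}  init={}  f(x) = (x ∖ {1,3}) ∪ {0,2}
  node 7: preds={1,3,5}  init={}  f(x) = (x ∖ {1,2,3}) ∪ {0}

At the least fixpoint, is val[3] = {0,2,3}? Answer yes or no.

yes

Trace (11 dequeues):
  [1] u=0 | in {} | out {} | ==
  [2] u=1 | in {0,1,2,3} | out {2} | prev {} | push {}
  [3] u=2 | in {} | out {0,2} | prev {} | push {0}
  [4] u=3 | in {} | out {0,2,3} | prev {} | push {}
  [5] u=4 | in {} | out {0,1,2,3} | ==
  [6] u=5 | in {} | out {0,1,2,3} | prev {2,3} | push {}
  [7] u=6 | in {} | out {0,2} | prev {} | push {}
  [8] u=7 | in {0,1,2,3} | out {0} | prev {} | push {1,3}
  [9] u=0 | in {0,2} | out {2} | prev {} | push {}
  [10] u=1 | in {0,1,2,3} | out {2} | ==
  [11] u=3 | in {0} | out {0,2,3} | ==

Converged values:
  [0] {2}
  [1] {2}
  [2] {0,2}
  [3] {0,2,3}
  [4] {0,1,2,3}
  [5] {0,1,2,3}
  [6] {0,2}
  [7] {0}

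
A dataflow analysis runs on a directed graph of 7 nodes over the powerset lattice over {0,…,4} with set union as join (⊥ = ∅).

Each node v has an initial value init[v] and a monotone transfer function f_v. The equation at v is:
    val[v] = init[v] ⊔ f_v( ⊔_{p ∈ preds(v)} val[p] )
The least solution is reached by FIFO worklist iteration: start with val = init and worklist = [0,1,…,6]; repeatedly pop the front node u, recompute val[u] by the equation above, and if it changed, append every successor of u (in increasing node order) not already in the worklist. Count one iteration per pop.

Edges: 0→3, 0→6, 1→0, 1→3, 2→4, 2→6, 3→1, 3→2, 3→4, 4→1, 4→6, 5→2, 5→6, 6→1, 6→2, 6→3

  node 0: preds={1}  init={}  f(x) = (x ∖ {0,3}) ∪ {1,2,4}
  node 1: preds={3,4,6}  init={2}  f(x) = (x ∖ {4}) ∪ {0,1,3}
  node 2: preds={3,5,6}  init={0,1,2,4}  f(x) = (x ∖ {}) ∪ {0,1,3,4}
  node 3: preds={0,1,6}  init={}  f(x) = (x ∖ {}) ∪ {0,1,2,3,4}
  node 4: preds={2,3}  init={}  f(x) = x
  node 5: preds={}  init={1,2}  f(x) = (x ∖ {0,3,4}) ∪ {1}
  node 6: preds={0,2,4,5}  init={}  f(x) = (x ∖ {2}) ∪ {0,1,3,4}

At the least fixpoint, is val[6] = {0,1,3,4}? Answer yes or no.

yes

Trace (11 dequeues):
  [1] u=0 | in {2} | out {1,2,4} | prev {} | push {}
  [2] u=1 | in {} | out {0,1,2,3} | prev {2} | push {0}
  [3] u=2 | in {1,2} | out {0,1,2,3,4} | prev {0,1,2,4} | push {}
  [4] u=3 | in {0,1,2,3,4} | out {0,1,2,3,4} | prev {} | push {1,2}
  [5] u=4 | in {0,1,2,3,4} | out {0,1,2,3,4} | prev {} | push {}
  [6] u=5 | in {} | out {1,2} | ==
  [7] u=6 | in {0,1,2,3,4} | out {0,1,3,4} | prev {} | push {3}
  [8] u=0 | in {0,1,2,3} | out {1,2,4} | ==
  [9] u=1 | in {0,1,2,3,4} | out {0,1,2,3} | ==
  [10] u=2 | in {0,1,2,3,4} | out {0,1,2,3,4} | ==
  [11] u=3 | in {0,1,2,3,4} | out {0,1,2,3,4} | ==

Converged values:
  [0] {1,2,4}
  [1] {0,1,2,3}
  [2] {0,1,2,3,4}
  [3] {0,1,2,3,4}
  [4] {0,1,2,3,4}
  [5] {1,2}
  [6] {0,1,3,4}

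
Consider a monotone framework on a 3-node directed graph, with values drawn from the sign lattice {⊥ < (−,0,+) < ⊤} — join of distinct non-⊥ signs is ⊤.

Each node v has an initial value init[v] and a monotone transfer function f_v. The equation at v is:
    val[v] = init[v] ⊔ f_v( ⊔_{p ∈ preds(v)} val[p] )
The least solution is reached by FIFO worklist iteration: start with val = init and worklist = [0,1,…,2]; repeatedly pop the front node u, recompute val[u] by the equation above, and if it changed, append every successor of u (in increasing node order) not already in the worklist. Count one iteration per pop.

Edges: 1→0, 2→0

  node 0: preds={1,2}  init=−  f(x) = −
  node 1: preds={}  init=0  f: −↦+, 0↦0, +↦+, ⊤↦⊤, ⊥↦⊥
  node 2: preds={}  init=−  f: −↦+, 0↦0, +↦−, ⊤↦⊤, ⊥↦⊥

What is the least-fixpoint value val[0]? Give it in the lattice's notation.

Worklist (3 pops):
  #1 pop 0: in=⊤ → − (no change)
  #2 pop 1: in=⊥ → 0 (no change)
  #3 pop 2: in=⊥ → − (no change)

Fixpoint:
  val[0] = −
  val[1] = 0
  val[2] = −

−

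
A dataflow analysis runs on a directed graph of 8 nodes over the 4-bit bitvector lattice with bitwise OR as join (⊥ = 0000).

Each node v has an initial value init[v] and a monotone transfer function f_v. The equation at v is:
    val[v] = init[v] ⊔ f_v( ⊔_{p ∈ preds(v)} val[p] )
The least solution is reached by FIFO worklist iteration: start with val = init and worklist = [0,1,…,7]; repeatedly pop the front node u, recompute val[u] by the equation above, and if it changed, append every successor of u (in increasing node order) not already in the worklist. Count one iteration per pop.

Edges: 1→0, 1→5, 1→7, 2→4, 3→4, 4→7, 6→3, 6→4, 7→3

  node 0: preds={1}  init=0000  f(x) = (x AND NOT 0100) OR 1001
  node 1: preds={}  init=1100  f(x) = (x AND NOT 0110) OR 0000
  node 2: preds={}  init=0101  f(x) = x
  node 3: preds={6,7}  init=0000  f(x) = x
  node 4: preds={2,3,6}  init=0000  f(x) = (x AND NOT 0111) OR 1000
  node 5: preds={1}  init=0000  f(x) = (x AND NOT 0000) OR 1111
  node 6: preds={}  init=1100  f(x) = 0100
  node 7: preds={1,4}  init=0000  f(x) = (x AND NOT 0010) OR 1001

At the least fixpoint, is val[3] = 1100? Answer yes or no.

Trace (10 dequeues):
  [1] u=0 | in 1100 | out 1001 | prev 0000 | push {}
  [2] u=1 | in 0000 | out 1100 | ==
  [3] u=2 | in 0000 | out 0101 | ==
  [4] u=3 | in 1100 | out 1100 | prev 0000 | push {}
  [5] u=4 | in 1101 | out 1000 | prev 0000 | push {}
  [6] u=5 | in 1100 | out 1111 | prev 0000 | push {}
  [7] u=6 | in 0000 | out 1100 | ==
  [8] u=7 | in 1100 | out 1101 | prev 0000 | push {3}
  [9] u=3 | in 1101 | out 1101 | prev 1100 | push {4}
  [10] u=4 | in 1101 | out 1000 | ==

Converged values:
  [0] 1001
  [1] 1100
  [2] 0101
  [3] 1101
  [4] 1000
  [5] 1111
  [6] 1100
  [7] 1101

no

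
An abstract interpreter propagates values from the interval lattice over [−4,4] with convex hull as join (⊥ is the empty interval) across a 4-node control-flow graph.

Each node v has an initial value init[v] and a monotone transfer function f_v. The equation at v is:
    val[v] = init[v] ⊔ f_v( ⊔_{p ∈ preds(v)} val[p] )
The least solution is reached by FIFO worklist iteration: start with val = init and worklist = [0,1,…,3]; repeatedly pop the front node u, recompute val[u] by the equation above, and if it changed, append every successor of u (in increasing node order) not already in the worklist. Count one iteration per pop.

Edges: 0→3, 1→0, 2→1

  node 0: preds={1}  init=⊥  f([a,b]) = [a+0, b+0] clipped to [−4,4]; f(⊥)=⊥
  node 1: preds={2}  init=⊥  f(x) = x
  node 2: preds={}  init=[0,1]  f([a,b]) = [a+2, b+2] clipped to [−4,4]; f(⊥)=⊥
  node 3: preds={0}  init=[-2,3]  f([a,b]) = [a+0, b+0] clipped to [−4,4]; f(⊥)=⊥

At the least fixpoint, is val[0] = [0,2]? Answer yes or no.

Worklist (6 pops):
  #1 pop 0: in=⊥ → ⊥ (no change)
  #2 pop 1: in=[0,1] → [0,1] (was ⊥); enqueue [0]
  #3 pop 2: in=⊥ → [0,1] (no change)
  #4 pop 3: in=⊥ → [-2,3] (no change)
  #5 pop 0: in=[0,1] → [0,1] (was ⊥); enqueue [3]
  #6 pop 3: in=[0,1] → [-2,3] (no change)

Fixpoint:
  val[0] = [0,1]
  val[1] = [0,1]
  val[2] = [0,1]
  val[3] = [-2,3]

no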